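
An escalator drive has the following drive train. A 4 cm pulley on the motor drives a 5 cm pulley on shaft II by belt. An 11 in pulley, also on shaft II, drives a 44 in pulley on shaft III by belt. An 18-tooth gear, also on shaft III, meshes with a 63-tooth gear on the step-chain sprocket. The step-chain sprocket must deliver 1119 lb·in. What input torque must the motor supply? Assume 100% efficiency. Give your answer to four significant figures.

Overall ratio R = 1.25 × 4 × 3.5 = 17.5.
Input torque = output torque / R = 1119 / 17.5 = 63.943 lb·in.

63.94 lb·in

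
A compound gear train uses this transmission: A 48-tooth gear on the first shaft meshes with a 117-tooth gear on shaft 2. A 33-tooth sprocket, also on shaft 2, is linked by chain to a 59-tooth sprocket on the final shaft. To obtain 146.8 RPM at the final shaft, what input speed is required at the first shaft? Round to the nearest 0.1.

639.7 RPM

Overall ratio R = 2.4375 × 1.7879 = 4.358.
Required input speed = output speed × R = 146.8 × 4.358 = 639.75 RPM.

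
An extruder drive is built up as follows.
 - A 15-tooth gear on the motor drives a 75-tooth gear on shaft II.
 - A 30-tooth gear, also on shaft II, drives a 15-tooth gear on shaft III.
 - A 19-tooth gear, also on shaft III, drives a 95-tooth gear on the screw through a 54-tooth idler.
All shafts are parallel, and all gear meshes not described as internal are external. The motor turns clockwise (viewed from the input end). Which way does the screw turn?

the motor → shaft II: external mesh, 1 reversal → CCW.
shaft II → shaft III: external mesh, 1 reversal → CW.
shaft III → the screw: driver → idler → driven is 2 external meshes, 2 reversals → CW.
4 reversals in total — an even number — so the screw turns the same way as the motor.

clockwise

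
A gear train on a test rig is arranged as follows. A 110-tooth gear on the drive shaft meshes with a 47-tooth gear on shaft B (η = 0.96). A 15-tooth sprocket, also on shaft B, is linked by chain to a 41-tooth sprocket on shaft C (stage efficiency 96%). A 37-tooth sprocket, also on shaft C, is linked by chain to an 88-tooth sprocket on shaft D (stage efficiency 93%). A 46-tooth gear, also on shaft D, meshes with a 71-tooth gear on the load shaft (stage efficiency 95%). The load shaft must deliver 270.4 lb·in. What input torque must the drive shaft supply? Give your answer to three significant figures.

77.5 lb·in

Overall ratio R = 0.42727 × 2.7333 × 2.3784 × 1.5435 = 4.2873; overall efficiency η = 0.96 × 0.96 × 0.93 × 0.95 = 0.8142.
Input torque = output torque / (R × η) = 270.4 / (4.2873 × 0.8142) = 77.46 lb·in.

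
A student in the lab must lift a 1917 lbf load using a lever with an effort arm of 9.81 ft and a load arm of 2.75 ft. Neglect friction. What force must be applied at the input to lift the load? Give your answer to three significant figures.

Lever MA = effort arm / load arm = 9.81/2.75 = 3.5673.
Effort = load / MA = 1917 / 3.5673 = 537.39 lbf.

537 lbf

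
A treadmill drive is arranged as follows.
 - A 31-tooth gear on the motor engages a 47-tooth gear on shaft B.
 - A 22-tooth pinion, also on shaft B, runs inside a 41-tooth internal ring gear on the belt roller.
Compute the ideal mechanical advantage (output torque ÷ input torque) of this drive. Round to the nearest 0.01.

Each stage contributes driven/driver: gear mesh 47/31 = 1.5161, internal gear 41/22 = 1.8636.
Overall: 1.5161 × 1.8636 = 2.8255.

2.83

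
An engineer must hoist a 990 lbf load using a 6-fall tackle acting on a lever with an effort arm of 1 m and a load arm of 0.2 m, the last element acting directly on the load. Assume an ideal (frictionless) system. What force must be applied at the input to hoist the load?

Block-and-tackle MA = number of supporting rope parts = 6.
Lever MA = effort arm / load arm = 1/0.2 = 5.
Combined ideal MA = 6 × 5 = 30.
Effort = load / MA = 990 / 30 = 33 lbf.

33 lbf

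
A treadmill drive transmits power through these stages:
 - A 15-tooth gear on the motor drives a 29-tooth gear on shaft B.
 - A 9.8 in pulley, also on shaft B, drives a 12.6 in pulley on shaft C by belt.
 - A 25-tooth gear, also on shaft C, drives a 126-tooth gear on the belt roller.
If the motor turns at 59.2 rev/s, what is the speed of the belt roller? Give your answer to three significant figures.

4.73 rev/s

Gear mesh: ratio = 29/15 = 1.9333, so shaft B turns at 59.2 / 1.9333 = 30.621 rev/s.
Belt: ratio = 12.6/9.8 = 1.2857, so shaft C turns at 30.621 / 1.2857 = 23.816 rev/s.
Gear mesh: ratio = 126/25 = 5.04, so the belt roller turns at 23.816 / 5.04 = 4.7254 rev/s.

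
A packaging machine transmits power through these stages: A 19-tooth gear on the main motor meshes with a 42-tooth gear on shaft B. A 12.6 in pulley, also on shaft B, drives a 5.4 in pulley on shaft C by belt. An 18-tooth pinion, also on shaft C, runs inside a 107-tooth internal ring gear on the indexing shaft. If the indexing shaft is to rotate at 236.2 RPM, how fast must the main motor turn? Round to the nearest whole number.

1330 RPM

Overall ratio R = 2.2105 × 0.42857 × 5.9444 = 5.6316.
Required input speed = output speed × R = 236.2 × 5.6316 = 1330.2 RPM.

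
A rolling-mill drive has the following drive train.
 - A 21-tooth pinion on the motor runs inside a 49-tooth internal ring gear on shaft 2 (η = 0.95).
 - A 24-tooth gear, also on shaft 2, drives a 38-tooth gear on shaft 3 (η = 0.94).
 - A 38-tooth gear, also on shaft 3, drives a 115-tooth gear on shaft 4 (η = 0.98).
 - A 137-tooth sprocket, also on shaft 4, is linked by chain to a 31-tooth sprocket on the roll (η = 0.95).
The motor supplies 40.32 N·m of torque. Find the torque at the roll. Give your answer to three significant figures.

84.8 N·m

internal gear 49/21 = 2.3333 → τ = 40.32·2.3333·0.95 = 89.376 N·m
gear mesh 38/24 = 1.5833 → τ = 89.376·1.5833·0.94 = 133.02 N·m
gear mesh 115/38 = 3.0263 → τ = 133.02·3.0263·0.98 = 394.51 N·m
chain 31/137 = 0.22628 → τ = 394.51·0.22628·0.95 = 84.806 N·m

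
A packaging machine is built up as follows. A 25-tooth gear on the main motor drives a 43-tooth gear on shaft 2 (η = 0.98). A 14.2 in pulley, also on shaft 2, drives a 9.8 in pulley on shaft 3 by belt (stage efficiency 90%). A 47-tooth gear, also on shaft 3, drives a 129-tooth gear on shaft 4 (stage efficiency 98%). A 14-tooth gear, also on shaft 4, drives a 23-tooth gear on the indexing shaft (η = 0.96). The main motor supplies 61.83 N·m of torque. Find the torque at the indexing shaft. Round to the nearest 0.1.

274.6 N·m

After the gear mesh (43/25): 61.83 × 1.72 × 0.98 = 104.22 N·m
After the belt (9.8/14.2): 104.22 × 0.69014 × 0.90 = 64.734 N·m
After the gear mesh (129/47): 64.734 × 2.7447 × 0.98 = 174.12 N·m
After the gear mesh (23/14): 174.12 × 1.6429 × 0.96 = 274.61 N·m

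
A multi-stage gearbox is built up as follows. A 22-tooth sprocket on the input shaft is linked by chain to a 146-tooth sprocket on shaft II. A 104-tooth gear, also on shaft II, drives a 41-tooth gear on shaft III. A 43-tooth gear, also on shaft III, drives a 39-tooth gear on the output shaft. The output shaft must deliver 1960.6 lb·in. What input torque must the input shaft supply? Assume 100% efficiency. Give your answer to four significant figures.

826.3 lb·in

Overall ratio R = 6.6364 × 0.39423 × 0.90698 = 2.3729.
Input torque = output torque / R = 1960.6 / 2.3729 = 826.25 lb·in.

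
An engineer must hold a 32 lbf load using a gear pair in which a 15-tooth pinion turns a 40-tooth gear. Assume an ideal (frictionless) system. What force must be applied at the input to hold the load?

Gear pair MA = 40/15 = 2.6667.
Effort = load / MA = 32 / 2.6667 = 12 lbf.

12 lbf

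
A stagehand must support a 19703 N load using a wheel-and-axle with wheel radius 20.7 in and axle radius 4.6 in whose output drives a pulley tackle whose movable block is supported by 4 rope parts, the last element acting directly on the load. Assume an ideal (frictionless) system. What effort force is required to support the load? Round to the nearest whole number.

1095 N

Wheel-and-axle MA = R/r = 20.7/4.6 = 4.5.
Block-and-tackle MA = number of supporting rope parts = 4.
Combined ideal MA = 4.5 × 4 = 18.
Effort = load / MA = 19703 / 18 = 1094.6 N.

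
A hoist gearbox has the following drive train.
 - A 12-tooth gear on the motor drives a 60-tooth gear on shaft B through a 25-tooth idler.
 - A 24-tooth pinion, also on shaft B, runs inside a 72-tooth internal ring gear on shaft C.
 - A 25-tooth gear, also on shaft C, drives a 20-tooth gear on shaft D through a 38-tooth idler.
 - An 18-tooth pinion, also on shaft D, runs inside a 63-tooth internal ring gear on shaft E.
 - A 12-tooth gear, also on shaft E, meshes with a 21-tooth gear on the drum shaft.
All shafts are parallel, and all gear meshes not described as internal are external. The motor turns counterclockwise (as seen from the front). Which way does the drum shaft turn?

clockwise

the motor → shaft B: driver → idler → driven is 2 external meshes, 2 reversals → CCW.
shaft B → shaft C: internal mesh, same direction → CCW.
shaft C → shaft D: driver → idler → driven is 2 external meshes, 2 reversals → CCW.
shaft D → shaft E: internal mesh, same direction → CCW.
shaft E → the drum shaft: external mesh, 1 reversal → CW.
5 reversals in total — an odd number — so the drum shaft turns opposite to the motor.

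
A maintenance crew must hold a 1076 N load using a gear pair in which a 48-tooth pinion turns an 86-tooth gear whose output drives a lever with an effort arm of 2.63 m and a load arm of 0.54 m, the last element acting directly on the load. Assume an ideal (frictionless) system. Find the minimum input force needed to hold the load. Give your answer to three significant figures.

123 N

Gear pair MA = 86/48 = 1.7917.
Lever MA = effort arm / load arm = 2.63/0.54 = 4.8704.
Combined ideal MA = 1.7917 × 4.8704 = 8.7261.
Effort = load / MA = 1076 / 8.7261 = 123.31 N.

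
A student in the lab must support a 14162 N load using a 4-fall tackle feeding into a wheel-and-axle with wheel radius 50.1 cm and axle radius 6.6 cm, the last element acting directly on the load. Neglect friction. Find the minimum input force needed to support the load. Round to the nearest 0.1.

Block-and-tackle MA = number of supporting rope parts = 4.
Wheel-and-axle MA = R/r = 50.1/6.6 = 7.5909.
Combined ideal MA = 4 × 7.5909 = 30.364.
Effort = load / MA = 14162 / 30.364 = 466.41 N.

466.4 N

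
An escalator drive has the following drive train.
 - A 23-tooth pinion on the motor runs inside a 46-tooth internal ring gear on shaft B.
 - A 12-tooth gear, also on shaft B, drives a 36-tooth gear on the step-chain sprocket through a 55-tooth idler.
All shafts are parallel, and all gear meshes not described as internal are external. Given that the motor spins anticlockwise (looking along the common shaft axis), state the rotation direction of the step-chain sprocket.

the motor → shaft B: internal mesh, same direction → CCW.
shaft B → the step-chain sprocket: driver → idler → driven is 2 external meshes, 2 reversals → CCW.
2 reversals in total — an even number — so the step-chain sprocket turns the same way as the motor.

anticlockwise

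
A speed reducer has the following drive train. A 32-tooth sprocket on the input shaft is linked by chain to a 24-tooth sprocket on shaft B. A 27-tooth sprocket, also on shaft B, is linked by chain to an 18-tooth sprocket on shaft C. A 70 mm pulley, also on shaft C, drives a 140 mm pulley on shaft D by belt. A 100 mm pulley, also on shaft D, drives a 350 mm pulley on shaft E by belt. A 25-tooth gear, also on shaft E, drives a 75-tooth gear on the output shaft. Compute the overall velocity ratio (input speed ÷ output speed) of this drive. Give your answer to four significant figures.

Each stage contributes driven/driver: chain 24/32 = 0.75, chain 18/27 = 0.66667, belt 140/70 = 2, belt 350/100 = 3.5, gear mesh 75/25 = 3.
Overall: 0.75 × 0.66667 × 2 × 3.5 × 3 = 10.5.

10.50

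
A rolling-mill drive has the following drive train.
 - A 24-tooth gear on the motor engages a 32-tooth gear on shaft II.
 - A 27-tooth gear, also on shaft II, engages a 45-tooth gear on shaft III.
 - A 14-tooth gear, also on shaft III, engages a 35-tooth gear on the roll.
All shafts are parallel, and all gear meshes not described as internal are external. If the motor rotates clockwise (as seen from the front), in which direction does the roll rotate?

the motor → shaft II: external mesh, 1 reversal → CCW.
shaft II → shaft III: external mesh, 1 reversal → CW.
shaft III → the roll: external mesh, 1 reversal → CCW.
3 reversals in total — an odd number — so the roll turns opposite to the motor.

counterclockwise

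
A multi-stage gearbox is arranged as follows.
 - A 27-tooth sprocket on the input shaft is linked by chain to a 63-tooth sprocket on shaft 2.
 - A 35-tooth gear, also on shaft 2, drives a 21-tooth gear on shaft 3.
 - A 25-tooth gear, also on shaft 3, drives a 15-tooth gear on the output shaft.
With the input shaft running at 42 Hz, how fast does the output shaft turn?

50 Hz

chain 63/27 = 2.3333 → 42/2.3333 = 18 Hz
gear mesh 21/35 = 0.6 → 18/0.6 = 30 Hz
gear mesh 15/25 = 0.6 → 30/0.6 = 50 Hz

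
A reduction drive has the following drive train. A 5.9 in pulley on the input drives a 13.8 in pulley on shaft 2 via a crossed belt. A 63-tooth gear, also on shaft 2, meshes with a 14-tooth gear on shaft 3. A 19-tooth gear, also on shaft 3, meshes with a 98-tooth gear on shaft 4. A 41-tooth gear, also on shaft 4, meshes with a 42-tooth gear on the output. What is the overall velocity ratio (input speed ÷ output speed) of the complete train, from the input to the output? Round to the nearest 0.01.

2.75

Each stage contributes driven/driver: belt 13.8/5.9 = 2.339, gear mesh 14/63 = 0.22222, gear mesh 98/19 = 5.1579, gear mesh 42/41 = 1.0244.
Overall: 2.339 × 0.22222 × 5.1579 × 1.0244 = 2.7463.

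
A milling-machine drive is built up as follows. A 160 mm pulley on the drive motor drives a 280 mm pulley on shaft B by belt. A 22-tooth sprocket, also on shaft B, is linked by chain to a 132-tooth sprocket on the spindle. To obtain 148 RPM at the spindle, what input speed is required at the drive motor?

Overall ratio R = 1.75 × 6 = 10.5.
Required input speed = output speed × R = 148 × 10.5 = 1554 RPM.

1554 RPM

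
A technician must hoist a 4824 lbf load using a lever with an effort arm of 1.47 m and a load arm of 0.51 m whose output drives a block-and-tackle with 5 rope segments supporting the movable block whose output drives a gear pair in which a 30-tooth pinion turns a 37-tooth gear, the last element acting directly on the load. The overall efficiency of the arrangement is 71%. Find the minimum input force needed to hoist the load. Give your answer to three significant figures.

Lever MA = effort arm / load arm = 1.47/0.51 = 2.8824.
Block-and-tackle MA = number of supporting rope parts = 5.
Gear pair MA = 37/30 = 1.2333.
Combined ideal MA = 2.8824 × 5 × 1.2333 = 17.775.
Actual MA = 17.775 × 0.71 = 12.62.
Effort = load / actual MA = 4824 / 12.62 = 382.25 lbf.

382 lbf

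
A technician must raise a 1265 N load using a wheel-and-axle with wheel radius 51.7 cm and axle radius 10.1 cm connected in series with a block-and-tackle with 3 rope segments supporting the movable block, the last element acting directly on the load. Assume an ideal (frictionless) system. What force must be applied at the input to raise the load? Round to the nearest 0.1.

Wheel-and-axle MA = R/r = 51.7/10.1 = 5.1188.
Block-and-tackle MA = number of supporting rope parts = 3.
Combined ideal MA = 5.1188 × 3 = 15.356.
Effort = load / MA = 1265 / 15.356 = 82.376 N.

82.4 N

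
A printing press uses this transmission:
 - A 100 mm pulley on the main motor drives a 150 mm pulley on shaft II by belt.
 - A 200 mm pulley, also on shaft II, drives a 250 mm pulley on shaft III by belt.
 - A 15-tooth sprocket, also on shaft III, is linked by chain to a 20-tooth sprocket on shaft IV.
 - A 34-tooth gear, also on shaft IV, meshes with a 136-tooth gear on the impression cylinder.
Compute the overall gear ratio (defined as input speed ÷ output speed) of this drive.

Each stage contributes driven/driver: belt 150/100 = 1.5, belt 250/200 = 1.25, chain 20/15 = 1.3333, gear mesh 136/34 = 4.
Overall: 1.5 × 1.25 × 1.3333 × 4 = 10.

10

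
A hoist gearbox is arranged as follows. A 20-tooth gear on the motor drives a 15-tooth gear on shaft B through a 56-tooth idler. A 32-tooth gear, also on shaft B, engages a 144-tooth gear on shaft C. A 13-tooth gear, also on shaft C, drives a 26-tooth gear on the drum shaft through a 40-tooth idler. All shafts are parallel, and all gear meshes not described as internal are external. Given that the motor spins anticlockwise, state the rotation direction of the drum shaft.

clockwise

the motor → shaft B: driver → idler → driven is 2 external meshes, 2 reversals → CCW.
shaft B → shaft C: external mesh, 1 reversal → CW.
shaft C → the drum shaft: driver → idler → driven is 2 external meshes, 2 reversals → CW.
5 reversals in total — an odd number — so the drum shaft turns opposite to the motor.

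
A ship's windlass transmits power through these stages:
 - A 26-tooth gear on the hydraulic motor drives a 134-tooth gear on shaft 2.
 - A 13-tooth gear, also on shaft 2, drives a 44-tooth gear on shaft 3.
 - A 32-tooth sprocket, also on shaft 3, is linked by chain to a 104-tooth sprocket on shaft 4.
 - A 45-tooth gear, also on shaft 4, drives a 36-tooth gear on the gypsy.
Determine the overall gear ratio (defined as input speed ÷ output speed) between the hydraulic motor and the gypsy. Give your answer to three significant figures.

45.4

Each stage contributes driven/driver: gear mesh 134/26 = 5.1538, gear mesh 44/13 = 3.3846, chain 104/32 = 3.25, gear mesh 36/45 = 0.8.
Overall: 5.1538 × 3.3846 × 3.25 × 0.8 = 45.354.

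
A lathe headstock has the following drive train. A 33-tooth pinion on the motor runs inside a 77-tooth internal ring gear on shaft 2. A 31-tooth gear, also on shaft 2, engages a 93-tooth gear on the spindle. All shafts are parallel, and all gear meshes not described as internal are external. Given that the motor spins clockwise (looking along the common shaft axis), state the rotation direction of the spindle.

the motor → shaft 2: internal mesh, same direction → CW.
shaft 2 → the spindle: external mesh, 1 reversal → CCW.
1 reversal in total — an odd number — so the spindle turns opposite to the motor.

counterclockwise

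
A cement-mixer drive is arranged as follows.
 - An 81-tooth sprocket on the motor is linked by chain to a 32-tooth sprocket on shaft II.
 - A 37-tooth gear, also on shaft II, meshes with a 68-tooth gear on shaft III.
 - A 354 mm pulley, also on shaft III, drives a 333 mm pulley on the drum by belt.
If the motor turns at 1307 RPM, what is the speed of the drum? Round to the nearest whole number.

1914 RPM

chain 32/81 = 0.39506 → 1307/0.39506 = 3308.3 RPM
gear mesh 68/37 = 1.8378 → 3308.3/1.8378 = 1800.1 RPM
belt 333/354 = 0.94068 → 1800.1/0.94068 = 1913.6 RPM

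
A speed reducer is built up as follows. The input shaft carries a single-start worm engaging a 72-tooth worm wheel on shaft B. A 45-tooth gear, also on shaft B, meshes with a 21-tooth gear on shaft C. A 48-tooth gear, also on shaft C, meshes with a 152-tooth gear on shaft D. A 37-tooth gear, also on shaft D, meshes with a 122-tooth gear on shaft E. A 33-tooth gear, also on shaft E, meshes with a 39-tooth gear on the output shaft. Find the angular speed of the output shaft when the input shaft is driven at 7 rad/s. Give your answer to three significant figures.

0.0169 rad/s

worm 72/1 = 72 → 7/72 = 0.097222 rad/s
gear mesh 21/45 = 0.46667 → 0.097222/0.46667 = 0.20833 rad/s
gear mesh 152/48 = 3.1667 → 0.20833/3.1667 = 0.065789 rad/s
gear mesh 122/37 = 3.2973 → 0.065789/3.2973 = 0.019953 rad/s
gear mesh 39/33 = 1.1818 → 0.019953/1.1818 = 0.016883 rad/s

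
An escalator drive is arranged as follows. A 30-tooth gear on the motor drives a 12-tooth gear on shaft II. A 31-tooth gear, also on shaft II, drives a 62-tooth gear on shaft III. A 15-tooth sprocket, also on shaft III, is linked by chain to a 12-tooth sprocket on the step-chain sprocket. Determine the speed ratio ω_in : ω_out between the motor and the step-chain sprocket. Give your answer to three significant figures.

Each stage contributes driven/driver: gear mesh 12/30 = 0.4, gear mesh 62/31 = 2, chain 12/15 = 0.8.
Overall: 0.4 × 2 × 0.8 = 0.64.

0.640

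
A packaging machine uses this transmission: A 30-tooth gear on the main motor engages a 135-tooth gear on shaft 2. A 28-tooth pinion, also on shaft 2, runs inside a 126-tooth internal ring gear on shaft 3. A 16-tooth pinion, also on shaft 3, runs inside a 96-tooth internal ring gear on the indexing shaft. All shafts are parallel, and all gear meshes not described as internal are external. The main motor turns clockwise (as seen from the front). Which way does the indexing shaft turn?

the main motor → shaft 2: external mesh, 1 reversal → CCW.
shaft 2 → shaft 3: internal mesh, same direction → CCW.
shaft 3 → the indexing shaft: internal mesh, same direction → CCW.
1 reversal in total — an odd number — so the indexing shaft turns opposite to the main motor.

counterclockwise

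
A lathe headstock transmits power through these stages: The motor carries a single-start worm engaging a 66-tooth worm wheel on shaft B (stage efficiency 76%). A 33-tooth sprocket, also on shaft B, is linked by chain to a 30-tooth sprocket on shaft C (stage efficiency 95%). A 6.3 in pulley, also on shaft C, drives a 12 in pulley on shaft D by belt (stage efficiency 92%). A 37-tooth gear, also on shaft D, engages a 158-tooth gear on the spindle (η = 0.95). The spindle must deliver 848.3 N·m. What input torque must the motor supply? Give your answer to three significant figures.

2.75 N·m

Overall ratio R = 66 × 0.90909 × 1.9048 × 4.2703 = 488.03; overall efficiency η = 0.76 × 0.95 × 0.92 × 0.95 = 0.6310.
Input torque = output torque / (R × η) = 848.3 / (488.03 × 0.6310) = 2.7546 N·m.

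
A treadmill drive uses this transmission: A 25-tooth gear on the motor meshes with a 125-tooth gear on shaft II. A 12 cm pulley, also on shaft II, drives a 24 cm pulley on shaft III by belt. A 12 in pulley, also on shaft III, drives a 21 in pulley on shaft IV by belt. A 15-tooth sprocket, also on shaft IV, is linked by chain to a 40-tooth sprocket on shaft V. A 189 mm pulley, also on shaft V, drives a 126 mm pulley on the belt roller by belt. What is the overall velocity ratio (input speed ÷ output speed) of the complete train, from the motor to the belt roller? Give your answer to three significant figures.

Each stage contributes driven/driver: gear mesh 125/25 = 5, belt 24/12 = 2, belt 21/12 = 1.75, chain 40/15 = 2.6667, belt 126/189 = 0.66667.
Overall: 5 × 2 × 1.75 × 2.6667 × 0.66667 = 31.111.

31.1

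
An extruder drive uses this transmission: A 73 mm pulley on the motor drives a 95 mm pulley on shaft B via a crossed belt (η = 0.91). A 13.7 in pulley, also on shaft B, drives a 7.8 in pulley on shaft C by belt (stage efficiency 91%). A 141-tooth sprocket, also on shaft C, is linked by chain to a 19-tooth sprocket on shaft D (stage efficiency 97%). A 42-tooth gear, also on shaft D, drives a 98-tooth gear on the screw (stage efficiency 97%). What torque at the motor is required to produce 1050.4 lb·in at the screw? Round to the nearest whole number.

5787 lb·in

Overall ratio R = 1.3014 × 0.56934 × 0.13475 × 2.3333 = 0.23296; overall efficiency η = 0.91 × 0.91 × 0.97 × 0.97 = 0.7792.
Input torque = output torque / (R × η) = 1050.4 / (0.23296 × 0.7792) = 5786.9 lb·in.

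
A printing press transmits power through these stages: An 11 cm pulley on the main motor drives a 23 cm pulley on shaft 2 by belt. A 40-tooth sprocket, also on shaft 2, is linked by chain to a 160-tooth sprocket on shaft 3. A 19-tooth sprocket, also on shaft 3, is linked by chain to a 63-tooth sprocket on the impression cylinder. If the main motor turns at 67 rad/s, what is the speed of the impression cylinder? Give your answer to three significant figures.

2.42 rad/s

Belt: ratio = 23/11 = 2.0909, so shaft 2 turns at 67 / 2.0909 = 32.043 rad/s.
Chain: ratio = 160/40 = 4, so shaft 3 turns at 32.043 / 4 = 8.0109 rad/s.
Chain: ratio = 63/19 = 3.3158, so the impression cylinder turns at 8.0109 / 3.3158 = 2.416 rad/s.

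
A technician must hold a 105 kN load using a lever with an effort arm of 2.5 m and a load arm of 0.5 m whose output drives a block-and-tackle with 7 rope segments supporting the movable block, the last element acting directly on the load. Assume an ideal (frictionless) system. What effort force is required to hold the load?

3 kN

Lever MA = effort arm / load arm = 2.5/0.5 = 5.
Block-and-tackle MA = number of supporting rope parts = 7.
Combined ideal MA = 5 × 7 = 35.
Effort = load / MA = 105 / 35 = 3 kN.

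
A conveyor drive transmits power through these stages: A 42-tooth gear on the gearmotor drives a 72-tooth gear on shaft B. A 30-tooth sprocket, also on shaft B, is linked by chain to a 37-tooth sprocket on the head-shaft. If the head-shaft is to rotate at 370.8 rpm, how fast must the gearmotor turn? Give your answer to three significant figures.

Overall ratio R = 1.7143 × 1.2333 = 2.1143.
Required input speed = output speed × R = 370.8 × 2.1143 = 783.98 rpm.

784 rpm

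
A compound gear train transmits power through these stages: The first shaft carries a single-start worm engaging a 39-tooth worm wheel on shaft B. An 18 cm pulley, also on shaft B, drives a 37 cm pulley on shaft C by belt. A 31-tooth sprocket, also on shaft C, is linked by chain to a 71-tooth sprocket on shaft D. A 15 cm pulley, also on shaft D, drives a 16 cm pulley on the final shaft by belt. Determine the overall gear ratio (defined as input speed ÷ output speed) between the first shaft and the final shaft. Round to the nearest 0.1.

195.8

Each stage contributes driven/driver: worm 39/1 = 39, belt 37/18 = 2.0556, chain 71/31 = 2.2903, belt 16/15 = 1.0667.
Overall: 39 × 2.0556 × 2.2903 × 1.0667 = 195.85.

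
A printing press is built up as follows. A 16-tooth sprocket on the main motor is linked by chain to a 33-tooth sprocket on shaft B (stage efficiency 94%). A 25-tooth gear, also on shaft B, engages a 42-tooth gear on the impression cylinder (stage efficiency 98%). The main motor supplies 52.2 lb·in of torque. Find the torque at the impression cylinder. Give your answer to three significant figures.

After the chain (33/16): 52.2 × 2.0625 × 0.94 = 101.2 lb·in
After the gear mesh (42/25): 101.2 × 1.68 × 0.98 = 166.62 lb·in

167 lb·in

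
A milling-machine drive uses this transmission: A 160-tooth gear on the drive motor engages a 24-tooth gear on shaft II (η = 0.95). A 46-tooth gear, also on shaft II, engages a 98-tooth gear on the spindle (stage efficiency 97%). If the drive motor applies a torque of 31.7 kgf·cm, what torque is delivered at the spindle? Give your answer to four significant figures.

Gear mesh: ratio = 24/160 = 0.15; torque at shaft II = 31.7 × 0.15 × 0.95 = 4.5172 kgf·cm.
Gear mesh: ratio = 98/46 = 2.1304; torque at the spindle = 4.5172 × 2.1304 × 0.97 = 9.335 kgf·cm.

9.335 kgf·cm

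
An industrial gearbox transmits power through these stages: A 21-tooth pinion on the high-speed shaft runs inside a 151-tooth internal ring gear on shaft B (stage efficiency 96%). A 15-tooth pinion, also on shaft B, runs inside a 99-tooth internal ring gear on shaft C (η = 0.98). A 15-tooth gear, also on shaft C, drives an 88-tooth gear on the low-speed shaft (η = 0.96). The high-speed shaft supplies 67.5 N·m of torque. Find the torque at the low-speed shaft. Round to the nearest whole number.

Internal gear: ratio = 151/21 = 7.1905; torque at shaft B = 67.5 × 7.1905 × 0.96 = 465.94 N·m.
Internal gear: ratio = 99/15 = 6.6; torque at shaft C = 465.94 × 6.6 × 0.98 = 3013.7 N·m.
Gear mesh: ratio = 88/15 = 5.8667; torque at the low-speed shaft = 3013.7 × 5.8667 × 0.96 = 16973 N·m.

16973 N·m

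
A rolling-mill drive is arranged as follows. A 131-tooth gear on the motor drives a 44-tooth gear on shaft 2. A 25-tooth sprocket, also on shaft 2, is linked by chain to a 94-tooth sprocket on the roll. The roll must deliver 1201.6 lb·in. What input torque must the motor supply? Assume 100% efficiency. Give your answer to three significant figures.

951 lb·in

Overall ratio R = 0.33588 × 3.76 = 1.2629.
Input torque = output torque / R = 1201.6 / 1.2629 = 951.46 lb·in.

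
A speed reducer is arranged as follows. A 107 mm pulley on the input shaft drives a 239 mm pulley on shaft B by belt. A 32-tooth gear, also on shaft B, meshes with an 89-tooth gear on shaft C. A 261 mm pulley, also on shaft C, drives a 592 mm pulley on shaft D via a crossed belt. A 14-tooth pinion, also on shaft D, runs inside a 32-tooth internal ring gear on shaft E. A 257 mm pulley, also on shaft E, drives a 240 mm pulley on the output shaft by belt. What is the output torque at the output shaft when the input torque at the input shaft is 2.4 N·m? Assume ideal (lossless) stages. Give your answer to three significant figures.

Belt: ratio = 239/107 = 2.2336; torque at shaft B = 2.4 × 2.2336 = 5.3607 N·m.
Gear mesh: ratio = 89/32 = 2.7812; torque at shaft C = 5.3607 × 2.7812 = 14.91 N·m.
Belt: ratio = 592/261 = 2.2682; torque at shaft D = 14.91 × 2.2682 = 33.818 N·m.
Internal gear: ratio = 32/14 = 2.2857; torque at shaft E = 33.818 × 2.2857 = 77.298 N·m.
Belt: ratio = 240/257 = 0.93385; torque at the output shaft = 77.298 × 0.93385 = 72.185 N·m.

72.2 N·m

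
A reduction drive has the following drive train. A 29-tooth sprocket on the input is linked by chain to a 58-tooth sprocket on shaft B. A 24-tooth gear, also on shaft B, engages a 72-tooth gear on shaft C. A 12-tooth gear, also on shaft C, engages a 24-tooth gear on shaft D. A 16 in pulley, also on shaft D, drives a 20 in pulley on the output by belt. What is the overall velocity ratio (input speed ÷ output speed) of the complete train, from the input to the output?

Each stage contributes driven/driver: chain 58/29 = 2, gear mesh 72/24 = 3, gear mesh 24/12 = 2, belt 20/16 = 1.25.
Overall: 2 × 3 × 2 × 1.25 = 15.

15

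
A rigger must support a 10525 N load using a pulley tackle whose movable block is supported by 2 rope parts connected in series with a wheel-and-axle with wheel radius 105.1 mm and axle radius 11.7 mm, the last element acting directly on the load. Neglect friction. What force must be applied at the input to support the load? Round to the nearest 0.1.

585.8 N

Block-and-tackle MA = number of supporting rope parts = 2.
Wheel-and-axle MA = R/r = 105.1/11.7 = 8.9829.
Combined ideal MA = 2 × 8.9829 = 17.966.
Effort = load / MA = 10525 / 17.966 = 585.83 N.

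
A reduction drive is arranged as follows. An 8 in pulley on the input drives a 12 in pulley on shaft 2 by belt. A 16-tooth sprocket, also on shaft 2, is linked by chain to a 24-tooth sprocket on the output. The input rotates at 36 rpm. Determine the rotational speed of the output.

belt 12/8 = 1.5 → 36/1.5 = 24 rpm
chain 24/16 = 1.5 → 24/1.5 = 16 rpm

16 rpm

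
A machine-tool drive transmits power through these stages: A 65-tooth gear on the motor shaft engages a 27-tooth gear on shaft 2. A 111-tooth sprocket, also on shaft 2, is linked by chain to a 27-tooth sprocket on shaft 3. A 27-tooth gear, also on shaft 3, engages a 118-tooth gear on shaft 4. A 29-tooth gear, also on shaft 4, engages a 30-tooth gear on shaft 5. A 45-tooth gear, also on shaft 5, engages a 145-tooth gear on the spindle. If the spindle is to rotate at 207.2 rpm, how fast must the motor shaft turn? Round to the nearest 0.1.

305.0 rpm

Overall ratio R = 0.41538 × 0.24324 × 4.3704 × 1.0345 × 3.2222 = 1.4719.
Required input speed = output speed × R = 207.2 × 1.4719 = 304.98 rpm.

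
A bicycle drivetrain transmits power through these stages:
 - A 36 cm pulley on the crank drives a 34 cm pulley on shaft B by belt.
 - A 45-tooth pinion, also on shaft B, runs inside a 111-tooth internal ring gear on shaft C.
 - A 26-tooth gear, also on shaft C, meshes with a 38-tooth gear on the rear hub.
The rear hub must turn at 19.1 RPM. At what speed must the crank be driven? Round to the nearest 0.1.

Overall ratio R = 0.94444 × 2.4667 × 1.4615 = 3.4048.
Required input speed = output speed × R = 19.1 × 3.4048 = 65.033 RPM.

65.0 RPM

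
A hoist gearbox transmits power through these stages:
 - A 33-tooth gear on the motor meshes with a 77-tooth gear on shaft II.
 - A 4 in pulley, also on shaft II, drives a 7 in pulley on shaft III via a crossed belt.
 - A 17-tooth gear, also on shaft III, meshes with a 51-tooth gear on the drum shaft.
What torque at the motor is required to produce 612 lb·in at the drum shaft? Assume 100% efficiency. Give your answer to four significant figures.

49.96 lb·in

Overall ratio R = 2.3333 × 1.75 × 3 = 12.25.
Input torque = output torque / R = 612 / 12.25 = 49.959 lb·in.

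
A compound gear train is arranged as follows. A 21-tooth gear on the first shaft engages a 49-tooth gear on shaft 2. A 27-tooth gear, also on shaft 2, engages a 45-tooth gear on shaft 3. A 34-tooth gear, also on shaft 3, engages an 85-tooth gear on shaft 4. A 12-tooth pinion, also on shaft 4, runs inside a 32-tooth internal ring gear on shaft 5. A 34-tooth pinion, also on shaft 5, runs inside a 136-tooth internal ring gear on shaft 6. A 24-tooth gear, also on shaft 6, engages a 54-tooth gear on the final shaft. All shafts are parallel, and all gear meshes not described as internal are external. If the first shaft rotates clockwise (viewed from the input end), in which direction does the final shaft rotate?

clockwise

the first shaft → shaft 2: external mesh, 1 reversal → CCW.
shaft 2 → shaft 3: external mesh, 1 reversal → CW.
shaft 3 → shaft 4: external mesh, 1 reversal → CCW.
shaft 4 → shaft 5: internal mesh, same direction → CCW.
shaft 5 → shaft 6: internal mesh, same direction → CCW.
shaft 6 → the final shaft: external mesh, 1 reversal → CW.
4 reversals in total — an even number — so the final shaft turns the same way as the first shaft.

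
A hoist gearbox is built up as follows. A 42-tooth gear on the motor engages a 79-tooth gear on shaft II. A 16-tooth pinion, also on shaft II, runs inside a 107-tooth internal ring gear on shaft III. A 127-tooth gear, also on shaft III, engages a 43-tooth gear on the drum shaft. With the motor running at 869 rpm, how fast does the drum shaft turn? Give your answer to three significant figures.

204 rpm

gear mesh 79/42 = 1.881 → 869/1.881 = 462 rpm
internal gear 107/16 = 6.6875 → 462/6.6875 = 69.084 rpm
gear mesh 43/127 = 0.33858 → 69.084/0.33858 = 204.04 rpm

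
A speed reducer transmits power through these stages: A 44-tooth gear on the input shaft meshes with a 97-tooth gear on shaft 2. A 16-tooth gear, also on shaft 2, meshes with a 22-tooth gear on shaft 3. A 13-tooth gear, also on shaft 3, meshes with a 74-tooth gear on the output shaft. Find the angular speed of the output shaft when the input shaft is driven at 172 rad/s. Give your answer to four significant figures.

9.968 rad/s

the input shaft → shaft 2 (gear mesh, 97/44): 172 ÷ 2.2045 = 78.021 rad/s
shaft 2 → shaft 3 (gear mesh, 22/16): 78.021 ÷ 1.375 = 56.742 rad/s
shaft 3 → the output shaft (gear mesh, 74/13): 56.742 ÷ 5.6923 = 9.9682 rad/s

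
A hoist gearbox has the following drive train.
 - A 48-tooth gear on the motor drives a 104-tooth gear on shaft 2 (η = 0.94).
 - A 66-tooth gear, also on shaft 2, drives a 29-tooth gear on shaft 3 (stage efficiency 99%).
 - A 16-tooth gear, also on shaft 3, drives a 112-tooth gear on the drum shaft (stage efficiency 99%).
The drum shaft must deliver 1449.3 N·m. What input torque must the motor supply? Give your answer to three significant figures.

236 N·m

Overall ratio R = 2.1667 × 0.43939 × 7 = 6.6641; overall efficiency η = 0.94 × 0.99 × 0.99 = 0.9213.
Input torque = output torque / (R × η) = 1449.3 / (6.6641 × 0.9213) = 236.06 N·m.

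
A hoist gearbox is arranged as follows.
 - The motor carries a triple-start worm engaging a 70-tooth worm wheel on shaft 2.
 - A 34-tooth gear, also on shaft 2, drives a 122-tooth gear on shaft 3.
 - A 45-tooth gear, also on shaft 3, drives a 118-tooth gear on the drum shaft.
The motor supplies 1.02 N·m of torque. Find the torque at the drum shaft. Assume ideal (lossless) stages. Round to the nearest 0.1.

223.9 N·m

worm 70/3 = 23.333 → τ = 1.02·23.333 = 23.8 N·m
gear mesh 122/34 = 3.5882 → τ = 23.8·3.5882 = 85.4 N·m
gear mesh 118/45 = 2.6222 → τ = 85.4·2.6222 = 223.94 N·m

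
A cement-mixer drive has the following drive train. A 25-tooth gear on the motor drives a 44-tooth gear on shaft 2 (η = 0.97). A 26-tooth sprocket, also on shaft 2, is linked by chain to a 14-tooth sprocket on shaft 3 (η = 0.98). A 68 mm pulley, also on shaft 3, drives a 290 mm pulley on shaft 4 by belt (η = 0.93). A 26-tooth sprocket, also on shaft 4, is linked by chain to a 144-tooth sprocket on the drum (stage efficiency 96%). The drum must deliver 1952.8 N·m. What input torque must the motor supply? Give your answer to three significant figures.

103 N·m

Overall ratio R = 1.76 × 0.53846 × 4.2647 × 5.5385 = 22.384; overall efficiency η = 0.97 × 0.98 × 0.93 × 0.96 = 0.8487.
Input torque = output torque / (R × η) = 1952.8 / (22.384 × 0.8487) = 102.79 N·m.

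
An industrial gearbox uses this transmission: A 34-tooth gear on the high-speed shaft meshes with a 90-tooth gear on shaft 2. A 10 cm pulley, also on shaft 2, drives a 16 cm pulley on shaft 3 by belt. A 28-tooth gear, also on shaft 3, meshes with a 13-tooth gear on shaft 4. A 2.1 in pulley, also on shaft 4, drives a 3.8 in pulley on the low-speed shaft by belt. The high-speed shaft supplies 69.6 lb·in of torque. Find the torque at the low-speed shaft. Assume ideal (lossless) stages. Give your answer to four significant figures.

247.7 lb·in

After the gear mesh (90/34): 69.6 × 2.6471 = 184.24 lb·in
After the belt (16/10): 184.24 × 1.6 = 294.78 lb·in
After the gear mesh (13/28): 294.78 × 0.46429 = 136.86 lb·in
After the belt (3.8/2.1): 136.86 × 1.8095 = 247.65 lb·in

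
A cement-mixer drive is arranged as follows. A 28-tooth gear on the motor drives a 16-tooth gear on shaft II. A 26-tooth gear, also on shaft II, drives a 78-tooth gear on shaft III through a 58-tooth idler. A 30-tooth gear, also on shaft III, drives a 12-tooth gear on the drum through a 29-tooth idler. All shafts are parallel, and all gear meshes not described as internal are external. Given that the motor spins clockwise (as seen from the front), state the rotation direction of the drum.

anticlockwise

the motor → shaft II: external mesh, 1 reversal → CCW.
shaft II → shaft III: driver → idler → driven is 2 external meshes, 2 reversals → CCW.
shaft III → the drum: driver → idler → driven is 2 external meshes, 2 reversals → CCW.
5 reversals in total — an odd number — so the drum turns opposite to the motor.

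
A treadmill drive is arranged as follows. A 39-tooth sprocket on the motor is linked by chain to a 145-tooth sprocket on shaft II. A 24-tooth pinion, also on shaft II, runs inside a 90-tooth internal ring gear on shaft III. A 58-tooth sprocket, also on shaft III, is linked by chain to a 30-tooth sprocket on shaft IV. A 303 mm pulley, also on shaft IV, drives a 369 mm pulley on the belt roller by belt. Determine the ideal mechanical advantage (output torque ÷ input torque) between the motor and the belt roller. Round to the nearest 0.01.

8.78

Each stage contributes driven/driver: chain 145/39 = 3.7179, internal gear 90/24 = 3.75, chain 30/58 = 0.51724, belt 369/303 = 1.2178.
Overall: 3.7179 × 3.75 × 0.51724 × 1.2178 = 8.7824.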